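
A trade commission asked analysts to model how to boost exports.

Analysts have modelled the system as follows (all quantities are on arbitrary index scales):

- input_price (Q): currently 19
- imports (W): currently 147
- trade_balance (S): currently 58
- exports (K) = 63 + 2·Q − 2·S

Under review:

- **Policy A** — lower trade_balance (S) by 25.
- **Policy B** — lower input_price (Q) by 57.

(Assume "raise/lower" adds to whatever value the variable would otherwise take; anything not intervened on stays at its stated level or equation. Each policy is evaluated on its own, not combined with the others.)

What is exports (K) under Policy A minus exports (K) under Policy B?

164

Policy A (S − 25):
  Q = 19
  S = 58 − 25 = 33
  K = 63 + 2·19 − 2·33 = 35
Policy B (Q − 57):
  Q = 19 − 57 = -38
  S = 58
  K = 63 + 2·(-38) − 2·58 = -129
K: 35 − (-129) = 164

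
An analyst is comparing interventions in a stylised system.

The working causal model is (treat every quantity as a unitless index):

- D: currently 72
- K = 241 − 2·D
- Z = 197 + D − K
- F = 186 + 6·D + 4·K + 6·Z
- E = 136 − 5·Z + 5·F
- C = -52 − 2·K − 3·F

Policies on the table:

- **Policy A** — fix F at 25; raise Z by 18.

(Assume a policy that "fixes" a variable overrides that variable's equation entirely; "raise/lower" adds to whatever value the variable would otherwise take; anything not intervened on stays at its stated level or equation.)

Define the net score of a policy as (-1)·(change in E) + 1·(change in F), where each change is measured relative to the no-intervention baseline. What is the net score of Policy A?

Baseline:
  D = 72
  K = 241 − 2·72 = 97
  Z = 197 + 72 − 97 = 172
  F = 186 + 6·72 + 4·97 + 6·172 = 2038
  E = 136 − 5·172 + 5·2038 = 9466
Policy A (F := 25, Z + 18):
  D = 72
  K = 241 − 2·72 = 97
  Z = 197 + 72 − 97 (+18 from intervention) = 190
  F = 25
  E = 136 − 5·190 + 5·25 = -689
ΔE = -689 − 9466 = -10155; ΔF = 25 − 2038 = -2013
Score = (-1)·(-10155) + 1·(-2013) = 8142

8142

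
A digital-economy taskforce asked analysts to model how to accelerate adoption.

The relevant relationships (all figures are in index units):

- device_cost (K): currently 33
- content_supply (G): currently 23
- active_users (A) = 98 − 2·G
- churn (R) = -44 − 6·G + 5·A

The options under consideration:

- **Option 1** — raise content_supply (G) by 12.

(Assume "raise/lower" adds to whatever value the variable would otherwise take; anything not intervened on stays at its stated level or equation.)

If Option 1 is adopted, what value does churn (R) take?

-114

Option 1 (G + 12):
  G = 23 + 12 = 35
  A = 98 − 2·35 = 28
  R = -44 − 6·35 + 5·28 = -114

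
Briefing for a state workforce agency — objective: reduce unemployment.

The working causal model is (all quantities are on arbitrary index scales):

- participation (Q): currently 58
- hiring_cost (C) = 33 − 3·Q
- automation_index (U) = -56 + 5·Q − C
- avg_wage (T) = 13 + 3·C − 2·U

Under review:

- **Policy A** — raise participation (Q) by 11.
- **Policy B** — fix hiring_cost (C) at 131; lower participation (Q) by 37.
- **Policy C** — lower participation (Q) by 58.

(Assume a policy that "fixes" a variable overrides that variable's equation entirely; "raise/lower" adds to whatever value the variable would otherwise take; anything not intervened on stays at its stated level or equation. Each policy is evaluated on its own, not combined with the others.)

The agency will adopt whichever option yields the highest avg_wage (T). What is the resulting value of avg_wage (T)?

570

Policy A (Q + 11):
  Q = 58 + 11 = 69
  C = 33 − 3·69 = -174
  U = -56 + 5·69 − (-174) = 463
  T = 13 + 3·(-174) − 2·463 = -1435
Policy B (C := 131, Q − 37):
  Q = 58 − 37 = 21
  C = 131
  U = -56 + 5·21 − 131 = -82
  T = 13 + 3·131 − 2·(-82) = 570
Policy C (Q − 58):
  Q = 58 − 58 = 0
  C = 33 − 3·0 = 33
  U = -56 + 5·0 − 33 = -89
  T = 13 + 3·33 − 2·(-89) = 290
Comparing — Policy A: T=-1435, Policy B: T=570, Policy C: T=290. Highest is 570 (Policy B).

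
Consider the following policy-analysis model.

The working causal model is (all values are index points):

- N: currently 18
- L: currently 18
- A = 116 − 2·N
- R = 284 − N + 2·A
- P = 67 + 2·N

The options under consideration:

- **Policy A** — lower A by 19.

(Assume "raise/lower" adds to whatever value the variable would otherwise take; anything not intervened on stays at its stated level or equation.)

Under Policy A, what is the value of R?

Policy A (A − 19):
  N = 18
  A = 116 − 2·18 (−19 from intervention) = 61
  R = 284 − 18 + 2·61 = 388

388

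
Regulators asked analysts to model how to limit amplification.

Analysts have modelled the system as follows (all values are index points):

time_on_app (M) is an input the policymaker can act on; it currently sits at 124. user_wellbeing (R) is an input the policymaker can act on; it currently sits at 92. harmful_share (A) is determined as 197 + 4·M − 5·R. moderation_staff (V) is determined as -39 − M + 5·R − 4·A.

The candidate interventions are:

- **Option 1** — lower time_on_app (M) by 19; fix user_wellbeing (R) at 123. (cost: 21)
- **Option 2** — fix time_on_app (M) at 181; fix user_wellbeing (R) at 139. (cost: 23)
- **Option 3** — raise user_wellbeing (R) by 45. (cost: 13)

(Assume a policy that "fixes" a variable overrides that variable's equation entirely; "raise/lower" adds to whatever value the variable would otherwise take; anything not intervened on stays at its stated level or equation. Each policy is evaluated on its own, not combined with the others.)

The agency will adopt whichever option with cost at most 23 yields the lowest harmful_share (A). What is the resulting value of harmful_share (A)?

2

Option 1 (M − 19, R := 123):
  M = 124 − 19 = 105
  R = 123
  A = 197 + 4·105 − 5·123 = 2
Option 2 (M := 181, R := 139):
  M = 181
  R = 139
  A = 197 + 4·181 − 5·139 = 226
Option 3 (R + 45):
  M = 124
  R = 92 + 45 = 137
  A = 197 + 4·124 − 5·137 = 8
Comparing — Option 1: A=2, Option 2: A=226, Option 3: A=8. Lowest is 2 (Option 1).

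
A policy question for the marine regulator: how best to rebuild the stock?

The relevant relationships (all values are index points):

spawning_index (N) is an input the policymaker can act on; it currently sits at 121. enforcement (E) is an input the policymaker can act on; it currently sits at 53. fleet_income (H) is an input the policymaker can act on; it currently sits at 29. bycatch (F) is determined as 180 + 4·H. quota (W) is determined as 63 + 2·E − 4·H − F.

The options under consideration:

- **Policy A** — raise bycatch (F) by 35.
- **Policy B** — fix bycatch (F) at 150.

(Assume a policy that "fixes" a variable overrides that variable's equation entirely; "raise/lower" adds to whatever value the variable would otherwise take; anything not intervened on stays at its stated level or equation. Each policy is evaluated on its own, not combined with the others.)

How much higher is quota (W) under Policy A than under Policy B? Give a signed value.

Policy A (F + 35):
  E = 53
  H = 29
  F = 180 + 4·29 (+35 from intervention) = 331
  W = 63 + 2·53 − 4·29 − 331 = -278
Policy B (F := 150):
  E = 53
  H = 29
  F = 150
  W = 63 + 2·53 − 4·29 − 150 = -97
W: -278 − (-97) = -181

-181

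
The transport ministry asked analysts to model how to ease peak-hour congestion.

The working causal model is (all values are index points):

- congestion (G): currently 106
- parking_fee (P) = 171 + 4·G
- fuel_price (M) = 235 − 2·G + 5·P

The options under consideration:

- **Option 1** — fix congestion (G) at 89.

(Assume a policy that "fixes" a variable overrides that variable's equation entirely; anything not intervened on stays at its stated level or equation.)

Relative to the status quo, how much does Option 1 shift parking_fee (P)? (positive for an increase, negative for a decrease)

-68

Baseline:
  G = 106
  P = 171 + 4·106 = 595
Option 1 (G := 89):
  G = 89
  P = 171 + 4·89 = 527
Change in P: 527 − 595 = -68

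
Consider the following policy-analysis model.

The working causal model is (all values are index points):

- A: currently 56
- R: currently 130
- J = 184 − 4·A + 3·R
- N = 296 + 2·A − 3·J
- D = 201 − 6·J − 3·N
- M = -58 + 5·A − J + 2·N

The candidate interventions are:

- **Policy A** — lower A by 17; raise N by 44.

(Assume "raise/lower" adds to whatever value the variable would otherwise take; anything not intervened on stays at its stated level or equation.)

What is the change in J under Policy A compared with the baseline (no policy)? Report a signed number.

68

Baseline:
  A = 56
  R = 130
  J = 184 − 4·56 + 3·130 = 350
Policy A (A − 17, N + 44):
  A = 56 − 17 = 39
  R = 130
  J = 184 − 4·39 + 3·130 = 418
Change in J: 418 − 350 = 68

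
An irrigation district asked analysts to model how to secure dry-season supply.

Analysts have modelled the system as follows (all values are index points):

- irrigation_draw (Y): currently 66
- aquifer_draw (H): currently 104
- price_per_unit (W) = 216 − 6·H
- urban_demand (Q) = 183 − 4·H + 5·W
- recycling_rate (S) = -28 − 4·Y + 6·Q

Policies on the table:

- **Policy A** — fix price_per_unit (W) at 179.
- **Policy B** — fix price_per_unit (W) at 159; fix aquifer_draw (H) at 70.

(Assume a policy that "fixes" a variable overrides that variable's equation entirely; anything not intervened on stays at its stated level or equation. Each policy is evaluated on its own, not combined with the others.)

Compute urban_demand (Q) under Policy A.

662

Policy A (W := 179):
  H = 104
  W = 179
  Q = 183 − 4·104 + 5·179 = 662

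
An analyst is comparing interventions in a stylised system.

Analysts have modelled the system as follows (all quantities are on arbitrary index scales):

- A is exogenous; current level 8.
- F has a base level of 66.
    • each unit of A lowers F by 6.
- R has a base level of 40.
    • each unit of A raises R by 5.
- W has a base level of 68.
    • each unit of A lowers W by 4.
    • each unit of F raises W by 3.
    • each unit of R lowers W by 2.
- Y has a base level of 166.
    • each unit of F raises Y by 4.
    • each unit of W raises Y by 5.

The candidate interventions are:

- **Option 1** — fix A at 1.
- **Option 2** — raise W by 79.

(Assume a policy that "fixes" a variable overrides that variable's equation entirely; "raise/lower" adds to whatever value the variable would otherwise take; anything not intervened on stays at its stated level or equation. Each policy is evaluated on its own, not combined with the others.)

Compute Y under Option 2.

Option 2 (W + 79):
  A = 8
  F = 66 − 6·8 = 18
  R = 40 + 5·8 = 80
  W = 68 − 4·8 + 3·18 − 2·80 (+79 from intervention) = 9
  Y = 166 + 4·18 + 5·9 = 283

283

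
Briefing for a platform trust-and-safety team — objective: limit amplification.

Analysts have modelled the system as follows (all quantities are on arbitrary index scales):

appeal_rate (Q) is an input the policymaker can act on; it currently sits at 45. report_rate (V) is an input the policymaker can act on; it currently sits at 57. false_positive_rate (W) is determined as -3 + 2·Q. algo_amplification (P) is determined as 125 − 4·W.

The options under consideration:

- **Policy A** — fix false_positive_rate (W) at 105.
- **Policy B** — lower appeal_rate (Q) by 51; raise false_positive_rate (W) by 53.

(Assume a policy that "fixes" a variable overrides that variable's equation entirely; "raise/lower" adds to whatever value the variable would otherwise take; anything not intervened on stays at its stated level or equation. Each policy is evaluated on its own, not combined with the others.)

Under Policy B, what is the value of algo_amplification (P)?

-27

Policy B (Q − 51, W + 53):
  Q = 45 − 51 = -6
  W = -3 + 2·(-6) (+53 from intervention) = 38
  P = 125 − 4·38 = -27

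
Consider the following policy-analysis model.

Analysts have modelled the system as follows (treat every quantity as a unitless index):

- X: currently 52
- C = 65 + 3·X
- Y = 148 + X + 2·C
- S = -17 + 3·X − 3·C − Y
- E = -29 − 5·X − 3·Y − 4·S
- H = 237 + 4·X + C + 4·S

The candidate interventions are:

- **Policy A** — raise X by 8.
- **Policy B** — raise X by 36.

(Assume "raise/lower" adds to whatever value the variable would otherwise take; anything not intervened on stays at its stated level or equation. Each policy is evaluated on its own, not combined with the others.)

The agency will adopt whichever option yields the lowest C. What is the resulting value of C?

Policy A (X + 8):
  X = 52 + 8 = 60
  C = 65 + 3·60 = 245
Policy B (X + 36):
  X = 52 + 36 = 88
  C = 65 + 3·88 = 329
Comparing — Policy A: C=245, Policy B: C=329. Lowest is 245 (Policy A).

245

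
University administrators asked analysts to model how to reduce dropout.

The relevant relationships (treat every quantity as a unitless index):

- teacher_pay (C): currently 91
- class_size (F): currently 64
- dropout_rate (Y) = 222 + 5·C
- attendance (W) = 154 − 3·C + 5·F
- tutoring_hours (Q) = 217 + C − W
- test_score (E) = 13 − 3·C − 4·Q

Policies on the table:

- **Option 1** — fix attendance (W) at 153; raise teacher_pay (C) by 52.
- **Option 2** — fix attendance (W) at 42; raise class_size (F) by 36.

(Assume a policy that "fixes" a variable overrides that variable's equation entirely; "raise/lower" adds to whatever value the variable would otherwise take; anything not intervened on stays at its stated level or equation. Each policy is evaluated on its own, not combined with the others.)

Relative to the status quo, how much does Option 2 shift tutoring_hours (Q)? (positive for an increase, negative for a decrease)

159

Baseline:
  C = 91
  F = 64
  W = 154 − 3·91 + 5·64 = 201
  Q = 217 + 91 − 201 = 107
Option 2 (W := 42, F + 36):
  C = 91
  F = 64 + 36 = 100
  W = 42
  Q = 217 + 91 − 42 = 266
Change in Q: 266 − 107 = 159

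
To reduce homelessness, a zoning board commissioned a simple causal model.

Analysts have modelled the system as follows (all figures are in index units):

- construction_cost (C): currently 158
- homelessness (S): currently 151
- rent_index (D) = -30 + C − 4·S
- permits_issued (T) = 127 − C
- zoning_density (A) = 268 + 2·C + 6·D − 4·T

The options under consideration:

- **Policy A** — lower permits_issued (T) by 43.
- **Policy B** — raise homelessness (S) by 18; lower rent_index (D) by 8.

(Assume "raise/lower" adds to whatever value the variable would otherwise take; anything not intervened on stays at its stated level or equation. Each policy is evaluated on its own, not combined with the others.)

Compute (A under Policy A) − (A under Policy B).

Policy A (T − 43):
  C = 158
  S = 151
  D = -30 + 158 − 4·151 = -476
  T = 127 − 158 (−43 from intervention) = -74
  A = 268 + 2·158 + 6·(-476) − 4·(-74) = -1976
Policy B (S + 18, D − 8):
  C = 158
  S = 151 + 18 = 169
  D = -30 + 158 − 4·169 (−8 from intervention) = -556
  T = 127 − 158 = -31
  A = 268 + 2·158 + 6·(-556) − 4·(-31) = -2628
A: -1976 − (-2628) = 652

652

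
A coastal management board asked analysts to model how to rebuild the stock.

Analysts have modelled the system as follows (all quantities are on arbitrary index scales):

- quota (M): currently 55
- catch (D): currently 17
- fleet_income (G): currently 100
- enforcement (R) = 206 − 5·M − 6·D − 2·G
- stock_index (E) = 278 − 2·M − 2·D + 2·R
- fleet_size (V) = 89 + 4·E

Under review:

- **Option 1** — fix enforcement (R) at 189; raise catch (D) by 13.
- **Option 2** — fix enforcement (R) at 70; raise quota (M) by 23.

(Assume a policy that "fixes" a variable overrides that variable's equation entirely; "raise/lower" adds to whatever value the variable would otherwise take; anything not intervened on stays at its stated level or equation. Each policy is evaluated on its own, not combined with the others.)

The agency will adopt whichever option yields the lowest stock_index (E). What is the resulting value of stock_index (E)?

Option 1 (R := 189, D + 13):
  M = 55
  D = 17 + 13 = 30
  G = 100
  R = 189
  E = 278 − 2·55 − 2·30 + 2·189 = 486
Option 2 (R := 70, M + 23):
  M = 55 + 23 = 78
  D = 17
  G = 100
  R = 70
  E = 278 − 2·78 − 2·17 + 2·70 = 228
Comparing — Option 1: E=486, Option 2: E=228. Lowest is 228 (Option 2).

228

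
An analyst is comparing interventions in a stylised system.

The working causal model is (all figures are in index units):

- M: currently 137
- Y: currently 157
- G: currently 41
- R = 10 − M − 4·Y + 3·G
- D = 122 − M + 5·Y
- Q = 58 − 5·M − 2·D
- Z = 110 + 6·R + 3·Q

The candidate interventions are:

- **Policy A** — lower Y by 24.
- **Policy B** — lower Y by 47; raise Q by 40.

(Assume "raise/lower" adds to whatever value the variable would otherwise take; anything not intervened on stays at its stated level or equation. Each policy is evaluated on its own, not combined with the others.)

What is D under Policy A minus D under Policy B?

115

Policy A (Y − 24):
  M = 137
  Y = 157 − 24 = 133
  D = 122 − 137 + 5·133 = 650
Policy B (Y − 47, Q + 40):
  M = 137
  Y = 157 − 47 = 110
  D = 122 − 137 + 5·110 = 535
D: 650 − 535 = 115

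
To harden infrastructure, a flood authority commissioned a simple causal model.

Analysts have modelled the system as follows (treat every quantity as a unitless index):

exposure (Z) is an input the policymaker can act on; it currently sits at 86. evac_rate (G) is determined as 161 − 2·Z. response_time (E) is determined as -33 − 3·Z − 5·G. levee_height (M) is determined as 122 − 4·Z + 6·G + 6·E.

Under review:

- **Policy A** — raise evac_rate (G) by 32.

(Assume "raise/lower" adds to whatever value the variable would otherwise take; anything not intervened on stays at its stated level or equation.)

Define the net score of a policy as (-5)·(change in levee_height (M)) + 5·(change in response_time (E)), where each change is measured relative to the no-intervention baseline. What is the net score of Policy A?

3040

Baseline:
  Z = 86
  G = 161 − 2·86 = -11
  E = -33 − 3·86 − 5·(-11) = -236
  M = 122 − 4·86 + 6·(-11) + 6·(-236) = -1704
Policy A (G + 32):
  Z = 86
  G = 161 − 2·86 (+32 from intervention) = 21
  E = -33 − 3·86 − 5·21 = -396
  M = 122 − 4·86 + 6·21 + 6·(-396) = -2472
ΔM = -2472 − (-1704) = -768; ΔE = -396 − (-236) = -160
Score = (-5)·(-768) + 5·(-160) = 3040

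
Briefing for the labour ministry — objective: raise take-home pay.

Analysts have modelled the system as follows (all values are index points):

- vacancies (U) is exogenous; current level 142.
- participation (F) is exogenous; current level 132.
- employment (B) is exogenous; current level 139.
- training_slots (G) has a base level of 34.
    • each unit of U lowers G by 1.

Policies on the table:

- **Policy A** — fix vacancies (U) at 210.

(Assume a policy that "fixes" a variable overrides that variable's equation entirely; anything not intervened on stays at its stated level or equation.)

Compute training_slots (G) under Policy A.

-176

Policy A (U := 210):
  U = 210
  G = 34 − 210 = -176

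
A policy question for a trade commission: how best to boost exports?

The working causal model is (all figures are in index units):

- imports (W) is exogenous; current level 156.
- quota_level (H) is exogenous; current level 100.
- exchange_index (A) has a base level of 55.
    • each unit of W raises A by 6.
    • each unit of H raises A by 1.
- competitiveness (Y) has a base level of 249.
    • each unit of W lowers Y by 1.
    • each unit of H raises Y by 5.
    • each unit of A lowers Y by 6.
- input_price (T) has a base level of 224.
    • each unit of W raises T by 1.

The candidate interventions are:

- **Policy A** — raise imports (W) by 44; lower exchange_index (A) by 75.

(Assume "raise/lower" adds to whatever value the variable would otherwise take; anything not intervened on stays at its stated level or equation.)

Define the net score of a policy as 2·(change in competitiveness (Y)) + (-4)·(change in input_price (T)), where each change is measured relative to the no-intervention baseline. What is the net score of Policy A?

-2532

Baseline:
  W = 156
  H = 100
  A = 55 + 6·156 + 100 = 1091
  Y = 249 − 156 + 5·100 − 6·1091 = -5953
  T = 224 + 156 = 380
Policy A (W + 44, A − 75):
  W = 156 + 44 = 200
  H = 100
  A = 55 + 6·200 + 100 (−75 from intervention) = 1280
  Y = 249 − 200 + 5·100 − 6·1280 = -7131
  T = 224 + 200 = 424
ΔY = -7131 − (-5953) = -1178; ΔT = 424 − 380 = 44
Score = 2·(-1178) + (-4)·44 = -2532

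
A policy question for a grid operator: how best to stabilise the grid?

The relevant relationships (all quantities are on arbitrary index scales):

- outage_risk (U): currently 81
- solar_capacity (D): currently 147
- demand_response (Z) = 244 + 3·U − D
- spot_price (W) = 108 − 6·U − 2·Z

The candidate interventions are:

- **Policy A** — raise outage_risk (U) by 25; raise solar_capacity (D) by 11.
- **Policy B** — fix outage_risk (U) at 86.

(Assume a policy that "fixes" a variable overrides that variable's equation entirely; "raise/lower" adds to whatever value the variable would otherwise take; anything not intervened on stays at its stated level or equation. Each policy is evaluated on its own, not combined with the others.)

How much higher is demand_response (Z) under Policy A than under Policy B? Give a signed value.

49

Policy A (U + 25, D + 11):
  U = 81 + 25 = 106
  D = 147 + 11 = 158
  Z = 244 + 3·106 − 158 = 404
Policy B (U := 86):
  U = 86
  D = 147
  Z = 244 + 3·86 − 147 = 355
Z: 404 − 355 = 49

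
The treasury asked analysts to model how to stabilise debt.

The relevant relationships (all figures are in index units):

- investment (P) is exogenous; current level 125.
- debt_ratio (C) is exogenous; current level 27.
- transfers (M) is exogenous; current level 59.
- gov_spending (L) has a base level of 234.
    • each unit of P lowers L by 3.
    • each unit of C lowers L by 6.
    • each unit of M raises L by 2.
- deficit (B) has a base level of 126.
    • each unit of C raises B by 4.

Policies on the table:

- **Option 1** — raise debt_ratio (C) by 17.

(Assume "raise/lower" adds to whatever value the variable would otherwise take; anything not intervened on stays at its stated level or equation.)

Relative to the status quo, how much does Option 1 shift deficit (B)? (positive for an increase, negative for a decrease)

68

Baseline:
  C = 27
  B = 126 + 4·27 = 234
Option 1 (C + 17):
  C = 27 + 17 = 44
  B = 126 + 4·44 = 302
Change in B: 302 − 234 = 68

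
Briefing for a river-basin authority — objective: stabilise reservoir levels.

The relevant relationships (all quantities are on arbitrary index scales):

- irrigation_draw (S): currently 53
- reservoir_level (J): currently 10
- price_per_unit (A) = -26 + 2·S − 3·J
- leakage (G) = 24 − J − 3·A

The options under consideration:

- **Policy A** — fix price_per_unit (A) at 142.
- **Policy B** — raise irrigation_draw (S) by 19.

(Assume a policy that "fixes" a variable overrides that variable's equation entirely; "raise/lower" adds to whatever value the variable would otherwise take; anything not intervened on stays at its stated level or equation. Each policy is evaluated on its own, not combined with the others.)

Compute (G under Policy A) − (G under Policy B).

-162

Policy A (A := 142):
  S = 53
  J = 10
  A = 142
  G = 24 − 10 − 3·142 = -412
Policy B (S + 19):
  S = 53 + 19 = 72
  J = 10
  A = -26 + 2·72 − 3·10 = 88
  G = 24 − 10 − 3·88 = -250
G: -412 − (-250) = -162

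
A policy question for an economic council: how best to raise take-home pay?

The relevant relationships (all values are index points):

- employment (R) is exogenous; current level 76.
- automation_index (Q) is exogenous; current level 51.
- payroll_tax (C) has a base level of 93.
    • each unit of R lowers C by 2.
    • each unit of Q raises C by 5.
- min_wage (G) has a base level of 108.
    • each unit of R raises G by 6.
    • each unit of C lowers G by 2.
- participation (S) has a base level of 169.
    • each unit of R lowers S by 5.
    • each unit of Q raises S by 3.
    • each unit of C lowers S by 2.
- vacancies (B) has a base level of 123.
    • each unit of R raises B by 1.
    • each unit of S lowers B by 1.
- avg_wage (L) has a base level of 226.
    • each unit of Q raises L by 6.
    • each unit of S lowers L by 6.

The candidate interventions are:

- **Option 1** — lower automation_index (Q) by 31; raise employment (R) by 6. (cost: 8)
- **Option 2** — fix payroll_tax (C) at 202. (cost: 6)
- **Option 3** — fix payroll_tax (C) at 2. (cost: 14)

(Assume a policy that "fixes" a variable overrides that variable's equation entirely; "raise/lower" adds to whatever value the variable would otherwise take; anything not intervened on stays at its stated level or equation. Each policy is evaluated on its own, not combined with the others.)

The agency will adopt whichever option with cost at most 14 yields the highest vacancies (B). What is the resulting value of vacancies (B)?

661

Option 1 (Q − 31, R + 6):
  R = 76 + 6 = 82
  Q = 51 − 31 = 20
  C = 93 − 2·82 + 5·20 = 29
  S = 169 − 5·82 + 3·20 − 2·29 = -239
  B = 123 + 82 − (-239) = 444
Option 2 (C := 202):
  R = 76
  Q = 51
  C = 202
  S = 169 − 5·76 + 3·51 − 2·202 = -462
  B = 123 + 76 − (-462) = 661
Option 3 (C := 2):
  R = 76
  Q = 51
  C = 2
  S = 169 − 5·76 + 3·51 − 2·2 = -62
  B = 123 + 76 − (-62) = 261
Comparing — Option 1: B=444, Option 2: B=661, Option 3: B=261. Highest is 661 (Option 2).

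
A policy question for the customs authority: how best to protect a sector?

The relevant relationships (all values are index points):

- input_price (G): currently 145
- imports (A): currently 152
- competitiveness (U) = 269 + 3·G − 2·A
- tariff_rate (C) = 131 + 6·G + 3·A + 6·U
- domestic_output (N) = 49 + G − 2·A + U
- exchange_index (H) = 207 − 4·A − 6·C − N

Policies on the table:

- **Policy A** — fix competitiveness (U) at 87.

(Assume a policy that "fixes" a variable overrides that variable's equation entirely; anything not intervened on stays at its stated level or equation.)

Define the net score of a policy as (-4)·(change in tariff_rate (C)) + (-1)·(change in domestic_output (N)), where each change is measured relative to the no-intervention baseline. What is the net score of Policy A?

Baseline:
  G = 145
  A = 152
  U = 269 + 3·145 − 2·152 = 400
  C = 131 + 6·145 + 3·152 + 6·400 = 3857
  N = 49 + 145 − 2·152 + 400 = 290
Policy A (U := 87):
  G = 145
  A = 152
  U = 87
  C = 131 + 6·145 + 3·152 + 6·87 = 1979
  N = 49 + 145 − 2·152 + 87 = -23
ΔC = 1979 − 3857 = -1878; ΔN = -23 − 290 = -313
Score = (-4)·(-1878) + (-1)·(-313) = 7825

7825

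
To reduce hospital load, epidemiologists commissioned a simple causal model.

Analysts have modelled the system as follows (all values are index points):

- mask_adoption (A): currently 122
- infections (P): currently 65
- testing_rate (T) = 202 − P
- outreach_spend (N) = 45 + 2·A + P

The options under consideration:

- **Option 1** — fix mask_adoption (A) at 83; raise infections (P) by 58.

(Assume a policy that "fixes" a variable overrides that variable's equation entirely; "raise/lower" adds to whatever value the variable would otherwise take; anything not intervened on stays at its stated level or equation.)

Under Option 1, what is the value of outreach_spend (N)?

334

Option 1 (A := 83, P + 58):
  A = 83
  P = 65 + 58 = 123
  N = 45 + 2·83 + 123 = 334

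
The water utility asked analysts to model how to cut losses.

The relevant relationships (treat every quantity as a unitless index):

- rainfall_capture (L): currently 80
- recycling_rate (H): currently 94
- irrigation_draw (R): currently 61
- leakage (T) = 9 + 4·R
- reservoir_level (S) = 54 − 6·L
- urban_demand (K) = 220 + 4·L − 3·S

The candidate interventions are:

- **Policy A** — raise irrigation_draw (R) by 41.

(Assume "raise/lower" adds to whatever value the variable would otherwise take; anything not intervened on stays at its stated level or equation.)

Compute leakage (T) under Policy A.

417

Policy A (R + 41):
  R = 61 + 41 = 102
  T = 9 + 4·102 = 417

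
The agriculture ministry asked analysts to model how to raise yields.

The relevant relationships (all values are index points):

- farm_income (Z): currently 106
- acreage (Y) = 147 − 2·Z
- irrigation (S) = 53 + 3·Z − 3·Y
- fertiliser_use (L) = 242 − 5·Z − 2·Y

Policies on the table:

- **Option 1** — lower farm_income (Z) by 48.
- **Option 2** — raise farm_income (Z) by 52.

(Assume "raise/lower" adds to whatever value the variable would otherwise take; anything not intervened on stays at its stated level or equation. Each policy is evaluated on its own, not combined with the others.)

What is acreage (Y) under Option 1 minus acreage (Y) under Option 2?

200

Option 1 (Z − 48):
  Z = 106 − 48 = 58
  Y = 147 − 2·58 = 31
Option 2 (Z + 52):
  Z = 106 + 52 = 158
  Y = 147 − 2·158 = -169
Y: 31 − (-169) = 200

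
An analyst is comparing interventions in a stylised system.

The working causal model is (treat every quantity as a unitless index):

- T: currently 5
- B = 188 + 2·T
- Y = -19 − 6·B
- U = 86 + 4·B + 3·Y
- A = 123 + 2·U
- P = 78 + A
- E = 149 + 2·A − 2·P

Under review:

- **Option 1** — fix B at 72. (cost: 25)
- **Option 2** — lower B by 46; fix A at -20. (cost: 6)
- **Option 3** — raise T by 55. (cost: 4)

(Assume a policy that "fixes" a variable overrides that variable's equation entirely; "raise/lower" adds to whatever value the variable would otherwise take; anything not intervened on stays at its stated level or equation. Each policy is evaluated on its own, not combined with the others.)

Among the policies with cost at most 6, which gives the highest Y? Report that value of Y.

-931

Option 2 (B − 46, A := -20):
  T = 5
  B = 188 + 2·5 (−46 from intervention) = 152
  Y = -19 − 6·152 = -931
Option 3 (T + 55):
  T = 5 + 55 = 60
  B = 188 + 2·60 = 308
  Y = -19 − 6·308 = -1867
Comparing — Option 2: Y=-931, Option 3: Y=-1867. Highest is -931 (Option 2).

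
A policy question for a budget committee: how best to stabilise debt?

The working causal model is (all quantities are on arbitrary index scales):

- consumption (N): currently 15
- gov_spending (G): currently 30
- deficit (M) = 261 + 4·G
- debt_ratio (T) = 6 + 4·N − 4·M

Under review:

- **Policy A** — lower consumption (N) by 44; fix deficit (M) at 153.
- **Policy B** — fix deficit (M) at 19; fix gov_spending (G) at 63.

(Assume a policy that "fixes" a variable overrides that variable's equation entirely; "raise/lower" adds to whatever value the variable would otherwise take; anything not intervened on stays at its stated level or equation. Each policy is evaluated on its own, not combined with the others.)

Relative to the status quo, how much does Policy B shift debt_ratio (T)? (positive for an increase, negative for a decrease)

Baseline:
  N = 15
  G = 30
  M = 261 + 4·30 = 381
  T = 6 + 4·15 − 4·381 = -1458
Policy B (M := 19, G := 63):
  N = 15
  G = 63
  M = 19
  T = 6 + 4·15 − 4·19 = -10
Change in T: -10 − (-1458) = 1448

1448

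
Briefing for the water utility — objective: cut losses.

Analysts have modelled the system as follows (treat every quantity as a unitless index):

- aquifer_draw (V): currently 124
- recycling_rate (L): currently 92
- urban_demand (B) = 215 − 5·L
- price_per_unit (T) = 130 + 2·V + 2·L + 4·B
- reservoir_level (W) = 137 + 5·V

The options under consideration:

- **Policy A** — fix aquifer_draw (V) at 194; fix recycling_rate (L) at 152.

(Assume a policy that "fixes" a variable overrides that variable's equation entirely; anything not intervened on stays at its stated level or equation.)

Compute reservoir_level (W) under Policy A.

1107

Policy A (V := 194, L := 152):
  V = 194
  W = 137 + 5·194 = 1107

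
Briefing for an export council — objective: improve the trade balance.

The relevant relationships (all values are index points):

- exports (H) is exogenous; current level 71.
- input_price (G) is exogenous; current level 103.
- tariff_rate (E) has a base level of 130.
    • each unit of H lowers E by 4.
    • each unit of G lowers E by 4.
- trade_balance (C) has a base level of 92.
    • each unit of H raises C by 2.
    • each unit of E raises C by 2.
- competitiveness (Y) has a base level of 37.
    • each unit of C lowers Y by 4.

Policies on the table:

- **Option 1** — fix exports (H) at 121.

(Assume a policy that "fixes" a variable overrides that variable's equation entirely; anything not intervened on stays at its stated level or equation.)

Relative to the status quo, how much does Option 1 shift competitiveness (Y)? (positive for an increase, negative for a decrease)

Baseline:
  H = 71
  G = 103
  E = 130 − 4·71 − 4·103 = -566
  C = 92 + 2·71 + 2·(-566) = -898
  Y = 37 − 4·(-898) = 3629
Option 1 (H := 121):
  H = 121
  G = 103
  E = 130 − 4·121 − 4·103 = -766
  C = 92 + 2·121 + 2·(-766) = -1198
  Y = 37 − 4·(-1198) = 4829
Change in Y: 4829 − 3629 = 1200

1200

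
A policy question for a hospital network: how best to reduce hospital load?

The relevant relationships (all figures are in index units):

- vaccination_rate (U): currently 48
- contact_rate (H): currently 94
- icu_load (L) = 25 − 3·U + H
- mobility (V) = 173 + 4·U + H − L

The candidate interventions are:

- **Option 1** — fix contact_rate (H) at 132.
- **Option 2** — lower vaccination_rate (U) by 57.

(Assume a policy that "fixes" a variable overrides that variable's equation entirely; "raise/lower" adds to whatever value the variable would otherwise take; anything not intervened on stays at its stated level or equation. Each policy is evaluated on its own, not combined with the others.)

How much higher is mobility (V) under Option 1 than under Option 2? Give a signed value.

399

Option 1 (H := 132):
  U = 48
  H = 132
  L = 25 − 3·48 + 132 = 13
  V = 173 + 4·48 + 132 − 13 = 484
Option 2 (U − 57):
  U = 48 − 57 = -9
  H = 94
  L = 25 − 3·(-9) + 94 = 146
  V = 173 + 4·(-9) + 94 − 146 = 85
V: 484 − 85 = 399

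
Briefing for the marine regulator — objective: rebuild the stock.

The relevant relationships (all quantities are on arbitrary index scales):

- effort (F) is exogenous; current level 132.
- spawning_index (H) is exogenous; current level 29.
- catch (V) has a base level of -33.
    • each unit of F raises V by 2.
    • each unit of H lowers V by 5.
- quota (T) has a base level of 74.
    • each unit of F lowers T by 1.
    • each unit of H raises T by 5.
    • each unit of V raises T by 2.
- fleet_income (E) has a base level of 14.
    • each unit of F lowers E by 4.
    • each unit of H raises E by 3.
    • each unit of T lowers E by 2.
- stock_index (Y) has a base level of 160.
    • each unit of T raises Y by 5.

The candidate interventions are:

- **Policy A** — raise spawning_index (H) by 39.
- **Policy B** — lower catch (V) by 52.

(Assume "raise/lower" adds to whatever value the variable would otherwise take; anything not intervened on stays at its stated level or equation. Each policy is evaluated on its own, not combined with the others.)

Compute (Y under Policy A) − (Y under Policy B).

Policy A (H + 39):
  F = 132
  H = 29 + 39 = 68
  V = -33 + 2·132 − 5·68 = -109
  T = 74 − 132 + 5·68 + 2·(-109) = 64
  Y = 160 + 5·64 = 480
Policy B (V − 52):
  F = 132
  H = 29
  V = -33 + 2·132 − 5·29 (−52 from intervention) = 34
  T = 74 − 132 + 5·29 + 2·34 = 155
  Y = 160 + 5·155 = 935
Y: 480 − 935 = -455

-455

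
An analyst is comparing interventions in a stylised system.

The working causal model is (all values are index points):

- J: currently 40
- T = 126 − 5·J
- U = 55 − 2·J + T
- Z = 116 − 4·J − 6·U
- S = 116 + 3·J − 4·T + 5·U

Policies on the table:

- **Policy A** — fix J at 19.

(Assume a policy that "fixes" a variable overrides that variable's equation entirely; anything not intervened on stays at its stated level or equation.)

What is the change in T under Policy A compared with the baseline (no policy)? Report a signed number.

Baseline:
  J = 40
  T = 126 − 5·40 = -74
Policy A (J := 19):
  J = 19
  T = 126 − 5·19 = 31
Change in T: 31 − (-74) = 105

105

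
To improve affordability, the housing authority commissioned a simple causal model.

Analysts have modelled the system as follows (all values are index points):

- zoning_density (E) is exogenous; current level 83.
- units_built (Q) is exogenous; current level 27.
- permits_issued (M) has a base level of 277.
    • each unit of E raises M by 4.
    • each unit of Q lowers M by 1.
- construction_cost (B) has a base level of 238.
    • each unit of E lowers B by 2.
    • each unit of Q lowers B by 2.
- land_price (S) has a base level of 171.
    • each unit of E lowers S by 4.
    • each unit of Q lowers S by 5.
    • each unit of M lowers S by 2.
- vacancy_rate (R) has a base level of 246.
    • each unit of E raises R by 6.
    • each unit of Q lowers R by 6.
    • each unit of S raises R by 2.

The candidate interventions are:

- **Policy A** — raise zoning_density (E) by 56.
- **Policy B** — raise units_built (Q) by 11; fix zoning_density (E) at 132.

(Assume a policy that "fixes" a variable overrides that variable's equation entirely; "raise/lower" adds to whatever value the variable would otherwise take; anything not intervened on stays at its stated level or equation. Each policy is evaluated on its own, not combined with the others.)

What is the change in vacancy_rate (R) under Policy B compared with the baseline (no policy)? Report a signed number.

Baseline:
  E = 83
  Q = 27
  M = 277 + 4·83 − 27 = 582
  S = 171 − 4·83 − 5·27 − 2·582 = -1460
  R = 246 + 6·83 − 6·27 + 2·(-1460) = -2338
Policy B (Q + 11, E := 132):
  E = 132
  Q = 27 + 11 = 38
  M = 277 + 4·132 − 38 = 767
  S = 171 − 4·132 − 5·38 − 2·767 = -2081
  R = 246 + 6·132 − 6·38 + 2·(-2081) = -3352
Change in R: -3352 − (-2338) = -1014

-1014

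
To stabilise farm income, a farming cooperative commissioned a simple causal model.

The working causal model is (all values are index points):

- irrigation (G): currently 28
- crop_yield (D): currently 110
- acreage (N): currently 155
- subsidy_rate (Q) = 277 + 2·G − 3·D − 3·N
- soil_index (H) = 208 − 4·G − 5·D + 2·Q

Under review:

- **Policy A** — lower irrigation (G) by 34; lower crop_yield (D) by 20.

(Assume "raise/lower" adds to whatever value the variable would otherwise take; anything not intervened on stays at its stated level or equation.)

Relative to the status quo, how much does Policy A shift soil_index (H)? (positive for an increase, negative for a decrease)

220

Baseline:
  G = 28
  D = 110
  N = 155
  Q = 277 + 2·28 − 3·110 − 3·155 = -462
  H = 208 − 4·28 − 5·110 + 2·(-462) = -1378
Policy A (G − 34, D − 20):
  G = 28 − 34 = -6
  D = 110 − 20 = 90
  N = 155
  Q = 277 + 2·(-6) − 3·90 − 3·155 = -470
  H = 208 − 4·(-6) − 5·90 + 2·(-470) = -1158
Change in H: -1158 − (-1378) = 220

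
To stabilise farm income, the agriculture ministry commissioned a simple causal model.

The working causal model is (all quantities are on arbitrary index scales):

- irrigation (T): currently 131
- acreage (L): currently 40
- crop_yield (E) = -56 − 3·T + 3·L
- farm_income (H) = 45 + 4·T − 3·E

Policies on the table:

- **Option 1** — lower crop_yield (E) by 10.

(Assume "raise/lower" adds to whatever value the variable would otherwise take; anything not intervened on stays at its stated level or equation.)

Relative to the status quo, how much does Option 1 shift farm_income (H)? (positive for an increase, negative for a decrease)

30

Baseline:
  T = 131
  L = 40
  E = -56 − 3·131 + 3·40 = -329
  H = 45 + 4·131 − 3·(-329) = 1556
Option 1 (E − 10):
  T = 131
  L = 40
  E = -56 − 3·131 + 3·40 (−10 from intervention) = -339
  H = 45 + 4·131 − 3·(-339) = 1586
Change in H: 1586 − 1556 = 30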